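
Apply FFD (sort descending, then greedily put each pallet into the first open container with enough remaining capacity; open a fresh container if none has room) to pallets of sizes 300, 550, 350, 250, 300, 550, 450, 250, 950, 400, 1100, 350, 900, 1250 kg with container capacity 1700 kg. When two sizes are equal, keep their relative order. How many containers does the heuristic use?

Sorted descending: 1250, 1100, 950, 900, 550, 550, 450, 400, 350, 350, 300, 300, 250, 250.
  1250 → container 1 (new)  [load 1250/1700]
  1100 → container 2 (new)  [load 1100/1700]
  950 → container 3 (new)  [load 950/1700]
  900 → container 4 (new)  [load 900/1700]
  550 → container 2  [load 1650/1700]
  550 → container 3  [load 1500/1700]
  450 → container 1  [load 1700/1700]
  400 → container 4  [load 1300/1700]
  350 → container 4  [load 1650/1700]
  350 → container 5 (new)  [load 350/1700]
  300 → container 5  [load 650/1700]
  300 → container 5  [load 950/1700]
  250 → container 5  [load 1200/1700]
  250 → container 5  [load 1450/1700]
5 containers opened.

5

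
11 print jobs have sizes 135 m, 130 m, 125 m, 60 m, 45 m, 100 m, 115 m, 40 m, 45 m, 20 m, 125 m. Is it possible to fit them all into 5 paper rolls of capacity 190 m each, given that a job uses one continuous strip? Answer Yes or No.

Total = 940 m; ⌈940/190⌉ = 5.
6 print jobs each exceed half the capacity and cannot share a roll, forcing at least 6 paper rolls.
At least 6 paper rolls are required, but only 5 are allowed.

No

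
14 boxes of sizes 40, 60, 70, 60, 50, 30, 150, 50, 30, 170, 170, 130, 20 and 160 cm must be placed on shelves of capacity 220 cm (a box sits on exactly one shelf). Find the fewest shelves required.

6

Total = 170 + 170 + 160 + 150 + 130 + 70 + 60 + 60 + 50 + 50 + 40 + 30 + 30 + 20 = 1190 cm.
Lower bound: ⌈1190/220⌉ = 6 shelves.
A packing using 6 shelves:
  shelf 1: 170 + 50 = 220
  shelf 2: 170 + 50 = 220
  shelf 3: 160 + 60 = 220
  shelf 4: 150 + 70 = 220
  shelf 5: 130 + 60 + 30 = 220
  shelf 6: 40 + 30 + 20 = 90
This matches the lower bound, so 6 is optimal.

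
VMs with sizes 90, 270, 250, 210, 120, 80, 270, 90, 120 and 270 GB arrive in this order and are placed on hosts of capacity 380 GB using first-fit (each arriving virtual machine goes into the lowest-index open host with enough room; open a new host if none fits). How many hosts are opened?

  90 → host 1 (new)  [load 90/380]
  270 → host 1  [load 360/380]
  250 → host 2 (new)  [load 250/380]
  210 → host 3 (new)  [load 210/380]
  120 → host 2  [load 370/380]
  80 → host 3  [load 290/380]
  270 → host 4 (new)  [load 270/380]
  90 → host 3  [load 380/380]
  120 → host 5 (new)  [load 120/380]
  270 → host 6 (new)  [load 270/380]
6 hosts opened.

6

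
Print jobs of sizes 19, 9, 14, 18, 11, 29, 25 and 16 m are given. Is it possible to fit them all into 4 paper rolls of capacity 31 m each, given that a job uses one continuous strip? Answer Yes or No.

Total = 141 m; ⌈141/31⌉ = 5.
At least 5 paper rolls are required, but only 4 are allowed.

No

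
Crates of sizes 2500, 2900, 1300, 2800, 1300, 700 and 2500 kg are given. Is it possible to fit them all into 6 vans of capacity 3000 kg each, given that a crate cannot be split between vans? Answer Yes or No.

A valid assignment using 6 vans:
  van 1: 2900 = 2900
  van 2: 2800 = 2800
  van 3: 2500 = 2500
  van 4: 2500 = 2500
  van 5: 1300 + 1300 = 2600
  van 6: 700 = 700
Every load is within 3000 kg, so 6 vans suffice.

Yes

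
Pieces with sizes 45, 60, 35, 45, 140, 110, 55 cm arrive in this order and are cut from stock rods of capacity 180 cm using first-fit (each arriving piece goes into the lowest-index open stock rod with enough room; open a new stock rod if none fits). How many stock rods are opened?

4

  45 → stock rod 1 (new)  [load 45/180]
  60 → stock rod 1  [load 105/180]
  35 → stock rod 1  [load 140/180]
  45 → stock rod 2 (new)  [load 45/180]
  140 → stock rod 3 (new)  [load 140/180]
  110 → stock rod 2  [load 155/180]
  55 → stock rod 4 (new)  [load 55/180]
4 stock rods opened.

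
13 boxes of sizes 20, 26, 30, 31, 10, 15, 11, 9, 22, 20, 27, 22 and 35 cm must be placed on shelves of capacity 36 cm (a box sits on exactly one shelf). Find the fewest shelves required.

Total = 35 + 31 + 30 + 27 + 26 + 22 + 22 + 20 + 20 + 15 + 11 + 10 + 9 = 278 cm.
Lower bound: ⌈278/36⌉ = 8 shelves.
Also, 9 boxes each exceed 18 cm, and no two of those can share a shelf, so at least 9 shelves are needed.
A packing using 9 shelves:
  shelf 1: 35 = 35
  shelf 2: 31 = 31
  shelf 3: 30 = 30
  shelf 4: 27 + 9 = 36
  shelf 5: 26 + 10 = 36
  shelf 6: 22 + 11 = 33
  shelf 7: 22 = 22
  shelf 8: 20 + 15 = 35
  shelf 9: 20 = 20
This matches the lower bound, so 9 is optimal.

9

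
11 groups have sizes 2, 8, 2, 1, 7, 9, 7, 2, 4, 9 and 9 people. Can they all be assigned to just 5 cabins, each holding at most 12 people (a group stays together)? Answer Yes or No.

Total = 60 people; ⌈60/12⌉ = 5.
6 groups each exceed half the capacity and cannot share a cabin, forcing at least 6 cabins.
At least 6 cabins are required, but only 5 are allowed.

No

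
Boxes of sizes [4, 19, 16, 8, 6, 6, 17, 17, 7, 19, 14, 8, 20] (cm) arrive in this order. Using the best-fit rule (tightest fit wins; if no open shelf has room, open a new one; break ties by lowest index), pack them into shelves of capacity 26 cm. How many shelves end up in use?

7

  4 → shelf 1 (new)  [load 4/26]
  19 → shelf 1  [load 23/26]
  16 → shelf 2 (new)  [load 16/26]
  8 → shelf 2  [load 24/26]
  6 → shelf 3 (new)  [load 6/26]
  6 → shelf 3  [load 12/26]
  17 → shelf 4 (new)  [load 17/26]
  17 → shelf 5 (new)  [load 17/26]
  7 → shelf 4  [load 24/26]
  19 → shelf 6 (new)  [load 19/26]
  14 → shelf 3  [load 26/26]
  8 → shelf 5  [load 25/26]
  20 → shelf 7 (new)  [load 20/26]
7 shelves opened.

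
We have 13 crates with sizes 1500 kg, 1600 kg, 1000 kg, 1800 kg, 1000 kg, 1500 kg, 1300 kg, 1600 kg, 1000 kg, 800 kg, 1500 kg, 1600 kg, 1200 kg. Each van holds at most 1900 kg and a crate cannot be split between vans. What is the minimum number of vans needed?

Total = 1800 + 1600 + 1600 + 1600 + 1500 + 1500 + 1500 + 1300 + 1200 + 1000 + 1000 + 1000 + 800 = 17400 kg.
Lower bound: ⌈17400/1900⌉ = 10 vans.
Also, 12 crates each exceed 950 kg, and no two of those can share a van, so at least 12 vans are needed.
A packing using 12 vans:
  van 1: 1800 = 1800
  van 2: 1600 = 1600
  van 3: 1600 = 1600
  van 4: 1600 = 1600
  van 5: 1500 = 1500
  van 6: 1500 = 1500
  van 7: 1500 = 1500
  van 8: 1300 = 1300
  van 9: 1200 = 1200
  van 10: 1000 + 800 = 1800
  van 11: 1000 = 1000
  van 12: 1000 = 1000
This matches the lower bound, so 12 is optimal.

12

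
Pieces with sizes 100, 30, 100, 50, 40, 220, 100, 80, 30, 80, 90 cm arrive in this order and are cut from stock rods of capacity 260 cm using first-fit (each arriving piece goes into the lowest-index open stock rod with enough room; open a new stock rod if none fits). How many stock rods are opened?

  100 → stock rod 1 (new)  [load 100/260]
  30 → stock rod 1  [load 130/260]
  100 → stock rod 1  [load 230/260]
  50 → stock rod 2 (new)  [load 50/260]
  40 → stock rod 2  [load 90/260]
  220 → stock rod 3 (new)  [load 220/260]
  100 → stock rod 2  [load 190/260]
  80 → stock rod 4 (new)  [load 80/260]
  30 → stock rod 1  [load 260/260]
  80 → stock rod 4  [load 160/260]
  90 → stock rod 4  [load 250/260]
4 stock rods opened.

4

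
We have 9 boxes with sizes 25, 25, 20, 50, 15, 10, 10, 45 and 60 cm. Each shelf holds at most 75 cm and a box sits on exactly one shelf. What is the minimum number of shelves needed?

Total = 60 + 50 + 45 + 25 + 25 + 20 + 15 + 10 + 10 = 260 cm.
Lower bound: ⌈260/75⌉ = 4 shelves.
A packing using 4 shelves:
  shelf 1: 60 + 15 = 75
  shelf 2: 50 + 25 = 75
  shelf 3: 45 + 25 = 70
  shelf 4: 20 + 10 + 10 = 40
This matches the lower bound, so 4 is optimal.

4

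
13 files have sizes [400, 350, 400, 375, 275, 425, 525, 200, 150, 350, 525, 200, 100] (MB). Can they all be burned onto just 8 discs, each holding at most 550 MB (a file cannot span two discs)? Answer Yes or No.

Total = 4275 MB; ⌈4275/550⌉ = 8.
The bound of 8 does not rule out 8, but exhaustive search shows no assignment into 8 discs of capacity 550 MB exists — the minimum is 9.

No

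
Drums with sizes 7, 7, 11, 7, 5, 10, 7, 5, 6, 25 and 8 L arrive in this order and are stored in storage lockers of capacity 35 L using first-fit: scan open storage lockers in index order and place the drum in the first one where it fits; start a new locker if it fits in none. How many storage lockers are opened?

  7 → locker 1 (new)  [load 7/35]
  7 → locker 1  [load 14/35]
  11 → locker 1  [load 25/35]
  7 → locker 1  [load 32/35]
  5 → locker 2 (new)  [load 5/35]
  10 → locker 2  [load 15/35]
  7 → locker 2  [load 22/35]
  5 → locker 2  [load 27/35]
  6 → locker 2  [load 33/35]
  25 → locker 3 (new)  [load 25/35]
  8 → locker 3  [load 33/35]
3 storage lockers opened.

3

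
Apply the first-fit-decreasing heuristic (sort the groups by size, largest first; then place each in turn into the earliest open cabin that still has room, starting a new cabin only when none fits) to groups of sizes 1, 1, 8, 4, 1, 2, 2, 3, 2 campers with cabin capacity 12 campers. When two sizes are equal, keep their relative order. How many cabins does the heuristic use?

Sorted descending: 8, 4, 3, 2, 2, 2, 1, 1, 1.
  8 → cabin 1 (new)  [load 8/12]
  4 → cabin 1  [load 12/12]
  3 → cabin 2 (new)  [load 3/12]
  2 → cabin 2  [load 5/12]
  2 → cabin 2  [load 7/12]
  2 → cabin 2  [load 9/12]
  1 → cabin 2  [load 10/12]
  1 → cabin 2  [load 11/12]
  1 → cabin 2  [load 12/12]
2 cabins opened.

2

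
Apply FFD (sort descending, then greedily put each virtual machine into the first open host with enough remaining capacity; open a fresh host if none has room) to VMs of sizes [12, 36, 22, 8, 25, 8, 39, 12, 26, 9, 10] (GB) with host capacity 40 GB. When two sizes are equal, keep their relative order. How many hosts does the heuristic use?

6

Sorted descending: 39, 36, 26, 25, 22, 12, 12, 10, 9, 8, 8.
  39 → host 1 (new)  [load 39/40]
  36 → host 2 (new)  [load 36/40]
  26 → host 3 (new)  [load 26/40]
  25 → host 4 (new)  [load 25/40]
  22 → host 5 (new)  [load 22/40]
  12 → host 3  [load 38/40]
  12 → host 4  [load 37/40]
  10 → host 5  [load 32/40]
  9 → host 6 (new)  [load 9/40]
  8 → host 5  [load 40/40]
  8 → host 6  [load 17/40]
6 hosts opened.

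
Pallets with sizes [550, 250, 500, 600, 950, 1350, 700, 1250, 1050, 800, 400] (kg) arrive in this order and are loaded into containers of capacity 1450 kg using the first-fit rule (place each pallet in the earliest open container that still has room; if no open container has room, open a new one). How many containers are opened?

7

  550 → container 1 (new)  [load 550/1450]
  250 → container 1  [load 800/1450]
  500 → container 1  [load 1300/1450]
  600 → container 2 (new)  [load 600/1450]
  950 → container 3 (new)  [load 950/1450]
  1350 → container 4 (new)  [load 1350/1450]
  700 → container 2  [load 1300/1450]
  1250 → container 5 (new)  [load 1250/1450]
  1050 → container 6 (new)  [load 1050/1450]
  800 → container 7 (new)  [load 800/1450]
  400 → container 3  [load 1350/1450]
7 containers opened.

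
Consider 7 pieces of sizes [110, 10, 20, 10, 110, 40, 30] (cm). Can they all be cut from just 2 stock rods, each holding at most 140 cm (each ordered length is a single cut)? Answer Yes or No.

Total = 330 cm; ⌈330/140⌉ = 3.
At least 3 stock rods are required, but only 2 are allowed.

No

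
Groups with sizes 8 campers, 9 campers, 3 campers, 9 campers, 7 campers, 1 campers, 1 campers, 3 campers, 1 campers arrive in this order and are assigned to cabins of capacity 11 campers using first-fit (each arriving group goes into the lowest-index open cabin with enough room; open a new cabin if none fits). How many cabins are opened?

4

  8 → cabin 1 (new)  [load 8/11]
  9 → cabin 2 (new)  [load 9/11]
  3 → cabin 1  [load 11/11]
  9 → cabin 3 (new)  [load 9/11]
  7 → cabin 4 (new)  [load 7/11]
  1 → cabin 2  [load 10/11]
  1 → cabin 2  [load 11/11]
  3 → cabin 4  [load 10/11]
  1 → cabin 3  [load 10/11]
4 cabins opened.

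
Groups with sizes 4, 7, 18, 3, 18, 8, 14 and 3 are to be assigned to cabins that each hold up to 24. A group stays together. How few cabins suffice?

Total = 18 + 18 + 14 + 8 + 7 + 4 + 3 + 3 = 75.
Lower bound: ⌈75/24⌉ = 4 cabins.
A packing using 4 cabins:
  cabin 1: 18 + 4 = 22
  cabin 2: 18 + 3 + 3 = 24
  cabin 3: 14 + 8 = 22
  cabin 4: 7 = 7
This matches the lower bound, so 4 is optimal.

4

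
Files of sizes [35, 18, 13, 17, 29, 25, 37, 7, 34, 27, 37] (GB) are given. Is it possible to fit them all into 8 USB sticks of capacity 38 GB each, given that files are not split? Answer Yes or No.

A valid assignment using 8 USB sticks:
  USB stick 1: 37 = 37
  USB stick 2: 37 = 37
  USB stick 3: 35 = 35
  USB stick 4: 34 = 34
  USB stick 5: 29 + 7 = 36
  USB stick 6: 27 = 27
  USB stick 7: 25 + 13 = 38
  USB stick 8: 18 + 17 = 35
Every load is within 38 GB, so 8 USB sticks suffice.

Yes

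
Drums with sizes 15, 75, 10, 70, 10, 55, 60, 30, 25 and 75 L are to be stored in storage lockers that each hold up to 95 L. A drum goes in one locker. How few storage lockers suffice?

5

Total = 75 + 75 + 70 + 60 + 55 + 30 + 25 + 15 + 10 + 10 = 425 L.
Lower bound: ⌈425/95⌉ = 5 storage lockers.
A packing using 5 storage lockers:
  locker 1: 75 + 15 = 90
  locker 2: 75 + 10 + 10 = 95
  locker 3: 70 + 25 = 95
  locker 4: 60 + 30 = 90
  locker 5: 55 = 55
This matches the lower bound, so 5 is optimal.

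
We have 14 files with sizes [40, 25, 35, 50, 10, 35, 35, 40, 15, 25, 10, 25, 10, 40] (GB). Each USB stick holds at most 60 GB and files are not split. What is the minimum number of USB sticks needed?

Total = 50 + 40 + 40 + 40 + 35 + 35 + 35 + 25 + 25 + 25 + 15 + 10 + 10 + 10 = 395 GB.
Lower bound: ⌈395/60⌉ = 7 USB sticks.
A packing using 7 USB sticks:
  USB stick 1: 50 + 10 = 60
  USB stick 2: 40 + 15 = 55
  USB stick 3: 40 + 10 + 10 = 60
  USB stick 4: 40 = 40
  USB stick 5: 35 + 25 = 60
  USB stick 6: 35 + 25 = 60
  USB stick 7: 35 + 25 = 60
This matches the lower bound, so 7 is optimal.

7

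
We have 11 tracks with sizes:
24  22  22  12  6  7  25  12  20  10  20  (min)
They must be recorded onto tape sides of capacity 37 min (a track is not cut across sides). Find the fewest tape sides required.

Total = 25 + 24 + 22 + 22 + 20 + 20 + 12 + 12 + 10 + 7 + 6 = 180 min.
Lower bound: ⌈180/37⌉ = 5 tape sides.
Also, 6 tracks each exceed 37/2 min, and no two of those can share a side, so at least 6 tape sides are needed.
A packing using 6 tape sides:
  side 1: 25 + 12 = 37
  side 2: 24 + 12 = 36
  side 3: 22 + 10 = 32
  side 4: 22 + 7 + 6 = 35
  side 5: 20 = 20
  side 6: 20 = 20
This matches the lower bound, so 6 is optimal.

6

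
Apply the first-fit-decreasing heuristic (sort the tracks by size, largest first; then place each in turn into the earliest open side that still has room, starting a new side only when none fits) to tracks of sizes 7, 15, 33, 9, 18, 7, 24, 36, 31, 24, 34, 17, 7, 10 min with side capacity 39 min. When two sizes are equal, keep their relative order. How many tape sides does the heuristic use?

Sorted descending: 36, 34, 33, 31, 24, 24, 18, 17, 15, 10, 9, 7, 7, 7.
  36 → side 1 (new)  [load 36/39]
  34 → side 2 (new)  [load 34/39]
  33 → side 3 (new)  [load 33/39]
  31 → side 4 (new)  [load 31/39]
  24 → side 5 (new)  [load 24/39]
  24 → side 6 (new)  [load 24/39]
  18 → side 7 (new)  [load 18/39]
  17 → side 7  [load 35/39]
  15 → side 5  [load 39/39]
  10 → side 6  [load 34/39]
  9 → side 8 (new)  [load 9/39]
  7 → side 4  [load 38/39]
  7 → side 8  [load 16/39]
  7 → side 8  [load 23/39]
8 tape sides opened.

8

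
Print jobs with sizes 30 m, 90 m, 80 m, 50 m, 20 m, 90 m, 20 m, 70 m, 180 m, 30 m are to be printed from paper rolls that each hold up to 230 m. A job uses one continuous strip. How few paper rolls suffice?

Total = 180 + 90 + 90 + 80 + 70 + 50 + 30 + 30 + 20 + 20 = 660 m.
Lower bound: ⌈660/230⌉ = 3 paper rolls.
A packing using 3 paper rolls:
  roll 1: 180 + 50 = 230
  roll 2: 90 + 90 + 30 + 20 = 230
  roll 3: 80 + 70 + 30 + 20 = 200
This matches the lower bound, so 3 is optimal.

3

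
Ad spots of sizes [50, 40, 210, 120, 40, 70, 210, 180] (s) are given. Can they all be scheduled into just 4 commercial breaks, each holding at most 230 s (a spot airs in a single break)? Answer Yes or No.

Total = 920 s; ⌈920/230⌉ = 4.
The bound of 4 does not rule out 4, but exhaustive search shows no assignment into 4 commercial breaks of capacity 230 s exists — the minimum is 5.

No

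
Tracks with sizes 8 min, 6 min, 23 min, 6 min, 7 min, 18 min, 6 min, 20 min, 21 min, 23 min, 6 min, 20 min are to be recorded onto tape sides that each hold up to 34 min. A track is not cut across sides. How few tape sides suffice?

6

Total = 23 + 23 + 21 + 20 + 20 + 18 + 8 + 7 + 6 + 6 + 6 + 6 = 164 min.
Lower bound: ⌈164/34⌉ = 5 tape sides.
Also, 6 tracks each exceed 17 min, and no two of those can share a side, so at least 6 tape sides are needed.
A packing using 6 tape sides:
  side 1: 23 + 8 = 31
  side 2: 23 + 7 = 30
  side 3: 21 + 6 + 6 = 33
  side 4: 20 + 6 + 6 = 32
  side 5: 20 = 20
  side 6: 18 = 18
This matches the lower bound, so 6 is optimal.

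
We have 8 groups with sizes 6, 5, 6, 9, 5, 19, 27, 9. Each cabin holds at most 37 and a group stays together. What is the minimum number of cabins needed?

3

Total = 27 + 19 + 9 + 9 + 6 + 6 + 5 + 5 = 86.
Lower bound: ⌈86/37⌉ = 3 cabins.
A packing using 3 cabins:
  cabin 1: 27 + 9 = 36
  cabin 2: 19 + 9 + 6 = 34
  cabin 3: 6 + 5 + 5 = 16
This matches the lower bound, so 3 is optimal.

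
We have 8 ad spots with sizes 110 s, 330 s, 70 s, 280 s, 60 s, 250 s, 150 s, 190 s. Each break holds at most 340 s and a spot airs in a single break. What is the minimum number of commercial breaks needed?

Total = 330 + 280 + 250 + 190 + 150 + 110 + 70 + 60 = 1440 s.
Lower bound: ⌈1440/340⌉ = 5 commercial breaks.
A packing using 5 commercial breaks:
  break 1: 330 = 330
  break 2: 280 + 60 = 340
  break 3: 250 + 70 = 320
  break 4: 190 + 150 = 340
  break 5: 110 = 110
This matches the lower bound, so 5 is optimal.

5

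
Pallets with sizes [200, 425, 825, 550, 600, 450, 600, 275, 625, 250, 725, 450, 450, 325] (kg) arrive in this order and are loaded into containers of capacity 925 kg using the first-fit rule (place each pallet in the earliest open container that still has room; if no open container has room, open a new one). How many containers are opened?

  200 → container 1 (new)  [load 200/925]
  425 → container 1  [load 625/925]
  825 → container 2 (new)  [load 825/925]
  550 → container 3 (new)  [load 550/925]
  600 → container 4 (new)  [load 600/925]
  450 → container 5 (new)  [load 450/925]
  600 → container 6 (new)  [load 600/925]
  275 → container 1  [load 900/925]
  625 → container 7 (new)  [load 625/925]
  250 → container 3  [load 800/925]
  725 → container 8 (new)  [load 725/925]
  450 → container 5  [load 900/925]
  450 → container 9 (new)  [load 450/925]
  325 → container 4  [load 925/925]
9 containers opened.

9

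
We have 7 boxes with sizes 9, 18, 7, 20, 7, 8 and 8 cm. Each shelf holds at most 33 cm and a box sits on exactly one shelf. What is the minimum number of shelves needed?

Total = 20 + 18 + 9 + 8 + 8 + 7 + 7 = 77 cm.
Lower bound: ⌈77/33⌉ = 3 shelves.
A packing using 3 shelves:
  shelf 1: 20 + 9 = 29
  shelf 2: 18 + 8 + 7 = 33
  shelf 3: 8 + 7 = 15
This matches the lower bound, so 3 is optimal.

3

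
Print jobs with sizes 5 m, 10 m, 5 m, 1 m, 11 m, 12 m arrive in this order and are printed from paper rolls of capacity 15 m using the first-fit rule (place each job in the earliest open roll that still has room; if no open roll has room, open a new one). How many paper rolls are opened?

  5 → roll 1 (new)  [load 5/15]
  10 → roll 1  [load 15/15]
  5 → roll 2 (new)  [load 5/15]
  1 → roll 2  [load 6/15]
  11 → roll 3 (new)  [load 11/15]
  12 → roll 4 (new)  [load 12/15]
4 paper rolls opened.

4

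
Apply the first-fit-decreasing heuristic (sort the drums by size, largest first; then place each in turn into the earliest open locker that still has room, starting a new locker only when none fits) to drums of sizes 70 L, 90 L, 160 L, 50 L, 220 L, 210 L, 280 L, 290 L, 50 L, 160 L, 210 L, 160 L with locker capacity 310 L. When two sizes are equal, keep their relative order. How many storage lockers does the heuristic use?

8

Sorted descending: 290, 280, 220, 210, 210, 160, 160, 160, 90, 70, 50, 50.
  290 → locker 1 (new)  [load 290/310]
  280 → locker 2 (new)  [load 280/310]
  220 → locker 3 (new)  [load 220/310]
  210 → locker 4 (new)  [load 210/310]
  210 → locker 5 (new)  [load 210/310]
  160 → locker 6 (new)  [load 160/310]
  160 → locker 7 (new)  [load 160/310]
  160 → locker 8 (new)  [load 160/310]
  90 → locker 3  [load 310/310]
  70 → locker 4  [load 280/310]
  50 → locker 5  [load 260/310]
  50 → locker 5  [load 310/310]
8 storage lockers opened.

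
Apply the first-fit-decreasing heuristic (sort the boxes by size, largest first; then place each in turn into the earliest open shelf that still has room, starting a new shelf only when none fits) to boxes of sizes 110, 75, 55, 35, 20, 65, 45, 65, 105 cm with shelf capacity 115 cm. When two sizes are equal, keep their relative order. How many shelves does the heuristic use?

6

Sorted descending: 110, 105, 75, 65, 65, 55, 45, 35, 20.
  110 → shelf 1 (new)  [load 110/115]
  105 → shelf 2 (new)  [load 105/115]
  75 → shelf 3 (new)  [load 75/115]
  65 → shelf 4 (new)  [load 65/115]
  65 → shelf 5 (new)  [load 65/115]
  55 → shelf 6 (new)  [load 55/115]
  45 → shelf 4  [load 110/115]
  35 → shelf 3  [load 110/115]
  20 → shelf 5  [load 85/115]
6 shelves opened.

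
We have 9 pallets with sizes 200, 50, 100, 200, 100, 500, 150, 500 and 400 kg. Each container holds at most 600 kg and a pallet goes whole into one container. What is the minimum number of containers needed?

4

Total = 500 + 500 + 400 + 200 + 200 + 150 + 100 + 100 + 50 = 2200 kg.
Lower bound: ⌈2200/600⌉ = 4 containers.
A packing using 4 containers:
  container 1: 500 + 100 = 600
  container 2: 500 + 100 = 600
  container 3: 400 + 200 = 600
  container 4: 200 + 150 + 50 = 400
This matches the lower bound, so 4 is optimal.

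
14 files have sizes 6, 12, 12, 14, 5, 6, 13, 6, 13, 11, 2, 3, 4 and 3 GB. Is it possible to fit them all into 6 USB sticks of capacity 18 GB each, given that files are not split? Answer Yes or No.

No

Total = 110 GB; ⌈110/18⌉ = 7.
At least 7 USB sticks are required, but only 6 are allowed.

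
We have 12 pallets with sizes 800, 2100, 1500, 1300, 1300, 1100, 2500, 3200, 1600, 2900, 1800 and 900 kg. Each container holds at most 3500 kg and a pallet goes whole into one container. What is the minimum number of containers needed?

Total = 3200 + 2900 + 2500 + 2100 + 1800 + 1600 + 1500 + 1300 + 1300 + 1100 + 900 + 800 = 21000 kg.
Lower bound: ⌈21000/3500⌉ = 6 containers.
A packing using 7 containers:
  container 1: 3200 = 3200
  container 2: 2900 = 2900
  container 3: 2500 + 900 = 3400
  container 4: 2100 + 1300 = 3400
  container 5: 1800 + 1600 = 3400
  container 6: 1500 + 1300 = 2800
  container 7: 1100 + 800 = 1900
No arrangement into 6 containers stays within capacity, so 7 is optimal.

7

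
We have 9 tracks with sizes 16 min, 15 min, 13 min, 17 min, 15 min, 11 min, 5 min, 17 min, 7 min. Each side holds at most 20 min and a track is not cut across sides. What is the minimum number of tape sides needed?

7

Total = 17 + 17 + 16 + 15 + 15 + 13 + 11 + 7 + 5 = 116 min.
Lower bound: ⌈116/20⌉ = 6 tape sides.
Also, 7 tracks each exceed 10 min, and no two of those can share a side, so at least 7 tape sides are needed.
A packing using 7 tape sides:
  side 1: 17 = 17
  side 2: 17 = 17
  side 3: 16 = 16
  side 4: 15 + 5 = 20
  side 5: 15 = 15
  side 6: 13 + 7 = 20
  side 7: 11 = 11
This matches the lower bound, so 7 is optimal.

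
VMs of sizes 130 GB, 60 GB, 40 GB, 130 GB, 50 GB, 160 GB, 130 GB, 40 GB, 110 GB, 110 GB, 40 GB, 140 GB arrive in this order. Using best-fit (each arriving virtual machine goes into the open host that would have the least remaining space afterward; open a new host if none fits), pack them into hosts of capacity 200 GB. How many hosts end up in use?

  130 → host 1 (new)  [load 130/200]
  60 → host 1  [load 190/200]
  40 → host 2 (new)  [load 40/200]
  130 → host 2  [load 170/200]
  50 → host 3 (new)  [load 50/200]
  160 → host 4 (new)  [load 160/200]
  130 → host 3  [load 180/200]
  40 → host 4  [load 200/200]
  110 → host 5 (new)  [load 110/200]
  110 → host 6 (new)  [load 110/200]
  40 → host 5  [load 150/200]
  140 → host 7 (new)  [load 140/200]
7 hosts opened.

7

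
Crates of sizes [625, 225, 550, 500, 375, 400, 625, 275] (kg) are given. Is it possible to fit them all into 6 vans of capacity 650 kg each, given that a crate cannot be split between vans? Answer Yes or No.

A valid assignment using 6 vans:
  van 1: 625 = 625
  van 2: 625 = 625
  van 3: 550 = 550
  van 4: 500 = 500
  van 5: 400 + 225 = 625
  van 6: 375 + 275 = 650
Every load is within 650 kg, so 6 vans suffice.

Yes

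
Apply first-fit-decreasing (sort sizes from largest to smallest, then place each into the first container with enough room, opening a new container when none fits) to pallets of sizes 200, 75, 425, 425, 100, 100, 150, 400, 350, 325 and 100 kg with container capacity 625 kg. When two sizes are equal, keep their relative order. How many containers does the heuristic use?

Sorted descending: 425, 425, 400, 350, 325, 200, 150, 100, 100, 100, 75.
  425 → container 1 (new)  [load 425/625]
  425 → container 2 (new)  [load 425/625]
  400 → container 3 (new)  [load 400/625]
  350 → container 4 (new)  [load 350/625]
  325 → container 5 (new)  [load 325/625]
  200 → container 1  [load 625/625]
  150 → container 2  [load 575/625]
  100 → container 3  [load 500/625]
  100 → container 3  [load 600/625]
  100 → container 4  [load 450/625]
  75 → container 4  [load 525/625]
5 containers opened.

5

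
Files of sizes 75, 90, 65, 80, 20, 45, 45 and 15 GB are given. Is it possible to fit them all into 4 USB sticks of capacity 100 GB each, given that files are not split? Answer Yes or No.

No

Total = 435 GB; ⌈435/100⌉ = 5.
At least 5 USB sticks are required, but only 4 are allowed.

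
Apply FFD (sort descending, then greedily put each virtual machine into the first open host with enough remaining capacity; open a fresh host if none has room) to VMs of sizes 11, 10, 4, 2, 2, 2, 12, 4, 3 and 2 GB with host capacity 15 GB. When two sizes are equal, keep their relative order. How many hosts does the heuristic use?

Sorted descending: 12, 11, 10, 4, 4, 3, 2, 2, 2, 2.
  12 → host 1 (new)  [load 12/15]
  11 → host 2 (new)  [load 11/15]
  10 → host 3 (new)  [load 10/15]
  4 → host 2  [load 15/15]
  4 → host 3  [load 14/15]
  3 → host 1  [load 15/15]
  2 → host 4 (new)  [load 2/15]
  2 → host 4  [load 4/15]
  2 → host 4  [load 6/15]
  2 → host 4  [load 8/15]
4 hosts opened.

4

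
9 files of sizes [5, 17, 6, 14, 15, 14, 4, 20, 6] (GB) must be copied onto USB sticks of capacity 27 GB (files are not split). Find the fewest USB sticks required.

Total = 20 + 17 + 15 + 14 + 14 + 6 + 6 + 5 + 4 = 101 GB.
Lower bound: ⌈101/27⌉ = 4 USB sticks.
Also, 5 files each exceed 27/2 GB, and no two of those can share a USB stick, so at least 5 USB sticks are needed.
A packing using 5 USB sticks:
  USB stick 1: 20 + 6 = 26
  USB stick 2: 17 + 6 + 4 = 27
  USB stick 3: 15 + 5 = 20
  USB stick 4: 14 = 14
  USB stick 5: 14 = 14
This matches the lower bound, so 5 is optimal.

5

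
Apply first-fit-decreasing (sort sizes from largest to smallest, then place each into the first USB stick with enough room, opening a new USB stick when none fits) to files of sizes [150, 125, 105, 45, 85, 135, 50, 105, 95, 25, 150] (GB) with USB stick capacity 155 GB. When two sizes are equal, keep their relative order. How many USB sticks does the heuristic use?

8

Sorted descending: 150, 150, 135, 125, 105, 105, 95, 85, 50, 45, 25.
  150 → USB stick 1 (new)  [load 150/155]
  150 → USB stick 2 (new)  [load 150/155]
  135 → USB stick 3 (new)  [load 135/155]
  125 → USB stick 4 (new)  [load 125/155]
  105 → USB stick 5 (new)  [load 105/155]
  105 → USB stick 6 (new)  [load 105/155]
  95 → USB stick 7 (new)  [load 95/155]
  85 → USB stick 8 (new)  [load 85/155]
  50 → USB stick 5  [load 155/155]
  45 → USB stick 6  [load 150/155]
  25 → USB stick 4  [load 150/155]
8 USB sticks opened.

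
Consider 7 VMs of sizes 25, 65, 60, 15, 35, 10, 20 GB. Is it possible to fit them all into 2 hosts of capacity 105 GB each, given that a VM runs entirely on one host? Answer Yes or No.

Total = 230 GB; ⌈230/105⌉ = 3.
At least 3 hosts are required, but only 2 are allowed.

No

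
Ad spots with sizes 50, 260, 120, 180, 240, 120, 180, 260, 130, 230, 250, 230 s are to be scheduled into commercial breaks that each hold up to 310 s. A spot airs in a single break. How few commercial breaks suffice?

Total = 260 + 260 + 250 + 240 + 230 + 230 + 180 + 180 + 130 + 120 + 120 + 50 = 2250 s.
Lower bound: ⌈2250/310⌉ = 8 commercial breaks.
A packing using 9 commercial breaks:
  break 1: 260 + 50 = 310
  break 2: 260 = 260
  break 3: 250 = 250
  break 4: 240 = 240
  break 5: 230 = 230
  break 6: 230 = 230
  break 7: 180 + 130 = 310
  break 8: 180 + 120 = 300
  break 9: 120 = 120
No arrangement into 8 commercial breaks stays within capacity, so 9 is optimal.

9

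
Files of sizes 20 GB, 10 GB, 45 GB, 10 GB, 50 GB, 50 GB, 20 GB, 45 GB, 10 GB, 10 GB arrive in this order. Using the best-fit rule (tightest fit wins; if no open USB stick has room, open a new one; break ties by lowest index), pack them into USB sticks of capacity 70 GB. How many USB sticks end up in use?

  20 → USB stick 1 (new)  [load 20/70]
  10 → USB stick 1  [load 30/70]
  45 → USB stick 2 (new)  [load 45/70]
  10 → USB stick 2  [load 55/70]
  50 → USB stick 3 (new)  [load 50/70]
  50 → USB stick 4 (new)  [load 50/70]
  20 → USB stick 3  [load 70/70]
  45 → USB stick 5 (new)  [load 45/70]
  10 → USB stick 2  [load 65/70]
  10 → USB stick 4  [load 60/70]
5 USB sticks opened.

5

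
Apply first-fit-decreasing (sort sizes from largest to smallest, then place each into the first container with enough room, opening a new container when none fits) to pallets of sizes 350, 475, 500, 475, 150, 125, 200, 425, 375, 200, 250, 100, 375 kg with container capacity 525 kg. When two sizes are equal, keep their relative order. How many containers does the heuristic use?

Sorted descending: 500, 475, 475, 425, 375, 375, 350, 250, 200, 200, 150, 125, 100.
  500 → container 1 (new)  [load 500/525]
  475 → container 2 (new)  [load 475/525]
  475 → container 3 (new)  [load 475/525]
  425 → container 4 (new)  [load 425/525]
  375 → container 5 (new)  [load 375/525]
  375 → container 6 (new)  [load 375/525]
  350 → container 7 (new)  [load 350/525]
  250 → container 8 (new)  [load 250/525]
  200 → container 8  [load 450/525]
  200 → container 9 (new)  [load 200/525]
  150 → container 5  [load 525/525]
  125 → container 6  [load 500/525]
  100 → container 4  [load 525/525]
9 containers opened.

9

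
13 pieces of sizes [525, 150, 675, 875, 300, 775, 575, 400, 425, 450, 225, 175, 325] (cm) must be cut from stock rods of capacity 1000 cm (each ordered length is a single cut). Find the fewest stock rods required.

Total = 875 + 775 + 675 + 575 + 525 + 450 + 425 + 400 + 325 + 300 + 225 + 175 + 150 = 5875 cm.
Lower bound: ⌈5875/1000⌉ = 6 stock rods.
A packing using 6 stock rods:
  stock rod 1: 875 = 875
  stock rod 2: 775 + 225 = 1000
  stock rod 3: 675 + 325 = 1000
  stock rod 4: 575 + 425 = 1000
  stock rod 5: 525 + 300 + 175 = 1000
  stock rod 6: 450 + 400 + 150 = 1000
This matches the lower bound, so 6 is optimal.

6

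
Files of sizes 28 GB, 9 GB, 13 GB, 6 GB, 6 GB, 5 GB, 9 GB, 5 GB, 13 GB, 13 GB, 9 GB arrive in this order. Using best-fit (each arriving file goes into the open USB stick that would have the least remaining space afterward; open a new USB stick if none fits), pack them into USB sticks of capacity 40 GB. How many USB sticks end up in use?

3

  28 → USB stick 1 (new)  [load 28/40]
  9 → USB stick 1  [load 37/40]
  13 → USB stick 2 (new)  [load 13/40]
  6 → USB stick 2  [load 19/40]
  6 → USB stick 2  [load 25/40]
  5 → USB stick 2  [load 30/40]
  9 → USB stick 2  [load 39/40]
  5 → USB stick 3 (new)  [load 5/40]
  13 → USB stick 3  [load 18/40]
  13 → USB stick 3  [load 31/40]
  9 → USB stick 3  [load 40/40]
3 USB sticks opened.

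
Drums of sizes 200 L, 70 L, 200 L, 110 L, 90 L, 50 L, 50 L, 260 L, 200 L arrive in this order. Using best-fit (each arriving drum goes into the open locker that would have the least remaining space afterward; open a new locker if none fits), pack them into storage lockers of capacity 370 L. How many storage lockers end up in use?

4

  200 → locker 1 (new)  [load 200/370]
  70 → locker 1  [load 270/370]
  200 → locker 2 (new)  [load 200/370]
  110 → locker 2  [load 310/370]
  90 → locker 1  [load 360/370]
  50 → locker 2  [load 360/370]
  50 → locker 3 (new)  [load 50/370]
  260 → locker 3  [load 310/370]
  200 → locker 4 (new)  [load 200/370]
4 storage lockers opened.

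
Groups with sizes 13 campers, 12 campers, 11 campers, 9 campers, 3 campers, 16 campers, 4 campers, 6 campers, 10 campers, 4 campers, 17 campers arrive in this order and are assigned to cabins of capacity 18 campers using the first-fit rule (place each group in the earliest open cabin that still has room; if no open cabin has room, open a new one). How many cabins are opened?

7

  13 → cabin 1 (new)  [load 13/18]
  12 → cabin 2 (new)  [load 12/18]
  11 → cabin 3 (new)  [load 11/18]
  9 → cabin 4 (new)  [load 9/18]
  3 → cabin 1  [load 16/18]
  16 → cabin 5 (new)  [load 16/18]
  4 → cabin 2  [load 16/18]
  6 → cabin 3  [load 17/18]
  10 → cabin 6 (new)  [load 10/18]
  4 → cabin 4  [load 13/18]
  17 → cabin 7 (new)  [load 17/18]
7 cabins opened.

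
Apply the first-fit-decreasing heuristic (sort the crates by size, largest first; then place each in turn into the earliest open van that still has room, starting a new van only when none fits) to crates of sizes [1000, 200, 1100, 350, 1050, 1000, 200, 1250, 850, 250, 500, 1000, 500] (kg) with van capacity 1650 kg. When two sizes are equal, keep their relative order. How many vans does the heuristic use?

7

Sorted descending: 1250, 1100, 1050, 1000, 1000, 1000, 850, 500, 500, 350, 250, 200, 200.
  1250 → van 1 (new)  [load 1250/1650]
  1100 → van 2 (new)  [load 1100/1650]
  1050 → van 3 (new)  [load 1050/1650]
  1000 → van 4 (new)  [load 1000/1650]
  1000 → van 5 (new)  [load 1000/1650]
  1000 → van 6 (new)  [load 1000/1650]
  850 → van 7 (new)  [load 850/1650]
  500 → van 2  [load 1600/1650]
  500 → van 3  [load 1550/1650]
  350 → van 1  [load 1600/1650]
  250 → van 4  [load 1250/1650]
  200 → van 4  [load 1450/1650]
  200 → van 4  [load 1650/1650]
7 vans opened.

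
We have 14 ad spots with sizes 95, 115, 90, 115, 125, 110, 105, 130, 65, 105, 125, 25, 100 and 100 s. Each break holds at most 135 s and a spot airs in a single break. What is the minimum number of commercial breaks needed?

13

Total = 130 + 125 + 125 + 115 + 115 + 110 + 105 + 105 + 100 + 100 + 95 + 90 + 65 + 25 = 1405 s.
Lower bound: ⌈1405/135⌉ = 11 commercial breaks.
Also, 12 ad spots each exceed 135/2 s, and no two of those can share a break, so at least 12 commercial breaks are needed.
A packing using 13 commercial breaks:
  break 1: 130 = 130
  break 2: 125 = 125
  break 3: 125 = 125
  break 4: 115 = 115
  break 5: 115 = 115
  break 6: 110 + 25 = 135
  break 7: 105 = 105
  break 8: 105 = 105
  break 9: 100 = 100
  break 10: 100 = 100
  break 11: 95 = 95
  break 12: 90 = 90
  break 13: 65 = 65
No arrangement into 12 commercial breaks stays within capacity, so 13 is optimal.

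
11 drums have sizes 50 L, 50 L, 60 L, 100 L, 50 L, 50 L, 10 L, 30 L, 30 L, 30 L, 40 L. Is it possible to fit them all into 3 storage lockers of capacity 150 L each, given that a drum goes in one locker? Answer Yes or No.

No

Total = 500 L; ⌈500/150⌉ = 4.
At least 4 storage lockers are required, but only 3 are allowed.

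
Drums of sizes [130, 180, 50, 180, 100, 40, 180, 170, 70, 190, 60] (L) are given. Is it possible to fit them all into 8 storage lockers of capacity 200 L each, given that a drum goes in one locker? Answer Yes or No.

A valid assignment using 8 storage lockers:
  locker 1: 190 = 190
  locker 2: 180 = 180
  locker 3: 180 = 180
  locker 4: 180 = 180
  locker 5: 170 = 170
  locker 6: 130 + 70 = 200
  locker 7: 100 + 60 + 40 = 200
  locker 8: 50 = 50
Every load is within 200 L, so 8 storage lockers suffice.

Yes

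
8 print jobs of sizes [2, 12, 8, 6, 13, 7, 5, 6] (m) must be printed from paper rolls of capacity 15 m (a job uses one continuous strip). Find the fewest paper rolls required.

Total = 13 + 12 + 8 + 7 + 6 + 6 + 5 + 2 = 59 m.
Lower bound: ⌈59/15⌉ = 4 paper rolls.
A packing using 5 paper rolls:
  roll 1: 13 + 2 = 15
  roll 2: 12 = 12
  roll 3: 8 + 7 = 15
  roll 4: 6 + 6 = 12
  roll 5: 5 = 5
No arrangement into 4 paper rolls stays within capacity, so 5 is optimal.

5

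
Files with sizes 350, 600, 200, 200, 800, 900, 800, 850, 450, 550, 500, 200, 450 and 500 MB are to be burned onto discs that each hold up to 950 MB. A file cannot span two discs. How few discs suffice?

9

Total = 900 + 850 + 800 + 800 + 600 + 550 + 500 + 500 + 450 + 450 + 350 + 200 + 200 + 200 = 7350 MB.
Lower bound: ⌈7350/950⌉ = 8 discs.
A packing using 9 discs:
  disc 1: 900 = 900
  disc 2: 850 = 850
  disc 3: 800 = 800
  disc 4: 800 = 800
  disc 5: 600 + 350 = 950
  disc 6: 550 + 200 + 200 = 950
  disc 7: 500 + 450 = 950
  disc 8: 500 + 450 = 950
  disc 9: 200 = 200
No arrangement into 8 discs stays within capacity, so 9 is optimal.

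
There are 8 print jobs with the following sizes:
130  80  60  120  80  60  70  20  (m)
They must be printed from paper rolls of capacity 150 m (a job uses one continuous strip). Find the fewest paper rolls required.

Total = 130 + 120 + 80 + 80 + 70 + 60 + 60 + 20 = 620 m.
Lower bound: ⌈620/150⌉ = 5 paper rolls.
A packing using 5 paper rolls:
  roll 1: 130 + 20 = 150
  roll 2: 120 = 120
  roll 3: 80 + 70 = 150
  roll 4: 80 + 60 = 140
  roll 5: 60 = 60
This matches the lower bound, so 5 is optimal.

5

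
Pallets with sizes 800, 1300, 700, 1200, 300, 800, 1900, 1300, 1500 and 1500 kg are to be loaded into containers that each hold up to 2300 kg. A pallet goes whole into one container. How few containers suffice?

Total = 1900 + 1500 + 1500 + 1300 + 1300 + 1200 + 800 + 800 + 700 + 300 = 11300 kg.
Lower bound: ⌈11300/2300⌉ = 5 containers.
Also, 6 pallets each exceed 1150 kg, and no two of those can share a container, so at least 6 containers are needed.
A packing using 6 containers:
  container 1: 1900 + 300 = 2200
  container 2: 1500 + 800 = 2300
  container 3: 1500 + 800 = 2300
  container 4: 1300 + 700 = 2000
  container 5: 1300 = 1300
  container 6: 1200 = 1200
This matches the lower bound, so 6 is optimal.

6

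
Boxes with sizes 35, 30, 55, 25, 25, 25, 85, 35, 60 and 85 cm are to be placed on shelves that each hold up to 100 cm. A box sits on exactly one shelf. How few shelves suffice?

Total = 85 + 85 + 60 + 55 + 35 + 35 + 30 + 25 + 25 + 25 = 460 cm.
Lower bound: ⌈460/100⌉ = 5 shelves.
A packing using 6 shelves:
  shelf 1: 85 = 85
  shelf 2: 85 = 85
  shelf 3: 60 + 35 = 95
  shelf 4: 55 + 35 = 90
  shelf 5: 30 + 25 + 25 = 80
  shelf 6: 25 = 25
No arrangement into 5 shelves stays within capacity, so 6 is optimal.

6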